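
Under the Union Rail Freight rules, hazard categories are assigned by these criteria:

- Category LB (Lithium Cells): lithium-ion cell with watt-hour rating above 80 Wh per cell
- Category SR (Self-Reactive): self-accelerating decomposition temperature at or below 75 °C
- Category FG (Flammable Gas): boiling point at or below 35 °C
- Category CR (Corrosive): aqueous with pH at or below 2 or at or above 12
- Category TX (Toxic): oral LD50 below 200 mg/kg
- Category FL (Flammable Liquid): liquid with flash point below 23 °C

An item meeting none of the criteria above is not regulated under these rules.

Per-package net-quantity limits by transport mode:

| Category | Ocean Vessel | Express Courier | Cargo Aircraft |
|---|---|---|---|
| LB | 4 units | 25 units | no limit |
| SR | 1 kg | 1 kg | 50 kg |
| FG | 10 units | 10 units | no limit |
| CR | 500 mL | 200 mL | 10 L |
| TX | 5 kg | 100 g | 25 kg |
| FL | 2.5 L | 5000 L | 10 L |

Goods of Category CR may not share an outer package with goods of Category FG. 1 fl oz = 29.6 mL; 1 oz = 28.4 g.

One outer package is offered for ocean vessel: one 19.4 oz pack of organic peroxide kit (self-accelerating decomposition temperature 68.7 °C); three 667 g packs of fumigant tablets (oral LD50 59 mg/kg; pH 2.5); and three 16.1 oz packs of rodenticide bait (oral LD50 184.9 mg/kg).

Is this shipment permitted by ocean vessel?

Yes

With self-accelerating decomposition temperature 68.7 °C (≤ 75 °C), the organic peroxide kit falls in Category SR.
Fumigant tablets: oral LD50 59 mg/kg < 200 mg/kg → Category TX (Toxic).
Rodenticide bait: oral LD50 184.9 mg/kg < 200 mg/kg → Category TX (Toxic).
Category SR quantity: one 19.4 oz pack = 550.96 g.
550.96 g is within the ocean vessel limit of 1 kg for Category SR.
Category TX net quantity: (three 667 g packs = 2.001 kg) + (three 16.1 oz packs = 1371.72 g) = 3372.72 g.
3372.72 g is within the ocean vessel limit of 5 kg for Category TX.
The segregation rule (Category CR with Category FG) does not apply to Category SR with Category TX.
Every hazard category is within its ocean vessel limit and no segregation rule is violated.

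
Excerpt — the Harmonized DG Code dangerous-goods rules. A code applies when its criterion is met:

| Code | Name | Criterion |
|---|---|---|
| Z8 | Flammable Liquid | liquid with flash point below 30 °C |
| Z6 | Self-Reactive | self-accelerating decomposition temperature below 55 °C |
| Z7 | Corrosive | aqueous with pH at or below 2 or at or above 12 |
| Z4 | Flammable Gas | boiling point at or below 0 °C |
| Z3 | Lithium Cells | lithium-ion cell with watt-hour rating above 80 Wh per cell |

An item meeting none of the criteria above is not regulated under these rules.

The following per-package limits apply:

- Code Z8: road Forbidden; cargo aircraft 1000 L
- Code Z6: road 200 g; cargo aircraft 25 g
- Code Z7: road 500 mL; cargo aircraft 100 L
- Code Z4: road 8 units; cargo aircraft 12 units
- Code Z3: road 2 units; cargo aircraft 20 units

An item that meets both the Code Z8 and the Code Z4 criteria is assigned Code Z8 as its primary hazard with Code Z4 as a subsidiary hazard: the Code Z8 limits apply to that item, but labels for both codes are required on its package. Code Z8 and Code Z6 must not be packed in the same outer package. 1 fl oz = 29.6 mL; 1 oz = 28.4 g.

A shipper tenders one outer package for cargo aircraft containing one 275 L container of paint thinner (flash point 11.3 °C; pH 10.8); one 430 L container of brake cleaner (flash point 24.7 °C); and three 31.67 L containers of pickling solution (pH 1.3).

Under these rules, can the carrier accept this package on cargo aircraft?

Paint thinner: flash point 11.3 °C < 30 °C → Code Z8 (Flammable Liquid).
Flash point 24.7 °C meets the Code Z8 criterion (Flammable Liquid), so the brake cleaner is Code Z8.
Pickling solution: pH 1.3 ≤ 2 → Code Z7 (Corrosive).
Total Code Z8: 275 L + 430 L = 705 L.
705 L is within the cargo aircraft limit of 1000 L for Code Z8.
Code Z7 quantity: three 31.67 L containers = 95.01 L.
95.01 L ≤ 100 L (cargo aircraft limit, Code Z7) — within limit.
The segregation rule (Code Z8 with Code Z6) does not apply to Code Z8 with Code Z7.
Every hazard code is within its cargo aircraft limit and no segregation rule is violated.

Yes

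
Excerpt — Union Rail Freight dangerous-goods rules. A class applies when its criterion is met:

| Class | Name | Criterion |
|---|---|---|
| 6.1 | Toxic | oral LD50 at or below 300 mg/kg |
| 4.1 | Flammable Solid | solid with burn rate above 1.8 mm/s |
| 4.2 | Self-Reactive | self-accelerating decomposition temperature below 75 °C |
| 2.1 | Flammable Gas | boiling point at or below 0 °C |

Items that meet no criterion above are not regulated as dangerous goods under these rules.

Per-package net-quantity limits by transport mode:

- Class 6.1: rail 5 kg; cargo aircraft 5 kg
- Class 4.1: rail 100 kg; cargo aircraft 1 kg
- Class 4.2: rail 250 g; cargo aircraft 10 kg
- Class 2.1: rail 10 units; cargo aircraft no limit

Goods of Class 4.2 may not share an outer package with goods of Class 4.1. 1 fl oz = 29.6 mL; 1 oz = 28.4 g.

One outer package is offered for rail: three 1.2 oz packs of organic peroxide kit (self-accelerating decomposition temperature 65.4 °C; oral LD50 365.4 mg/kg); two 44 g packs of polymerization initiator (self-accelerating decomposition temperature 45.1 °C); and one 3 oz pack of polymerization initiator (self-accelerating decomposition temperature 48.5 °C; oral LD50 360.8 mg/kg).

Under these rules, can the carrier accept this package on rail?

No

Organic peroxide kit: self-accelerating decomposition temperature 65.4 °C < 75 °C → Class 4.2 (Self-Reactive).
With self-accelerating decomposition temperature 45.1 °C (< 75 °C), the polymerization initiator falls in Class 4.2.
The polymerization initiator has self-accelerating decomposition temperature 48.5 °C, which is < 75 °C, so it is Class 4.2 (Self-Reactive).
Class 4.2 net quantity: (three 1.2 oz packs = 102.24 g) + (two 44 g packs = 88 g) + (one 3 oz pack = 85.2 g) = 275.44 g.
275.44 g exceeds the rail limit of 250 g for Class 4.2.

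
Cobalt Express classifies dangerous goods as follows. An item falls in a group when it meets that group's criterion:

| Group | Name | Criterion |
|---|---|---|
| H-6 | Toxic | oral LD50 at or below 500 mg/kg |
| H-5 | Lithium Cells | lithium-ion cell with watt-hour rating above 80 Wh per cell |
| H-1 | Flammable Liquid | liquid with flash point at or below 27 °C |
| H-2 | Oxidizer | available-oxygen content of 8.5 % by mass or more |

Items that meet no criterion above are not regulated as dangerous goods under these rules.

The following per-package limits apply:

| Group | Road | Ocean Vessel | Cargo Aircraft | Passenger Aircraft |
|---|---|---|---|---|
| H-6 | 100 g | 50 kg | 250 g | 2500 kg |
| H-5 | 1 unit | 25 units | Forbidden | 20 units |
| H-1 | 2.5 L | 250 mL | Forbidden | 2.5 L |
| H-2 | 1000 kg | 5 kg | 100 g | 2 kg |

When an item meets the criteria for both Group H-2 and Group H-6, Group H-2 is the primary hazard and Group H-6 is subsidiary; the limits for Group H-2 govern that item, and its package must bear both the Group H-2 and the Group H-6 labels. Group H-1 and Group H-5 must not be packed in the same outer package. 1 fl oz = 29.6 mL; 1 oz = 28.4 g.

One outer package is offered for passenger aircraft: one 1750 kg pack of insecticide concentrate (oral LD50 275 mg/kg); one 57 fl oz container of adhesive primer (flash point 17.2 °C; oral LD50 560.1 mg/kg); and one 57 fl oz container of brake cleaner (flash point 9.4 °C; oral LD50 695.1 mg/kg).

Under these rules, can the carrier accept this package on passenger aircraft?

No

With oral LD50 275 mg/kg (≤ 500 mg/kg), the insecticide concentrate falls in Group H-6.
With flash point 17.2 °C (≤ 27 °C), the adhesive primer falls in Group H-1.
Brake cleaner: flash point 9.4 °C ≤ 27 °C → Group H-1 (Flammable Liquid).
Total Group H-1: (one 57 fl oz container = 1687.2 mL) + (one 57 fl oz container = 1687.2 mL) = 3374.4 mL.
3374.4 mL exceeds the passenger aircraft limit of 2.5 L for Group H-1.
Group H-6 quantity: 1750 kg.
1750 kg ≤ 2500 kg (passenger aircraft limit, Group H-6) — within limit.
The segregation rule (Group H-1 with Group H-5) does not apply to Group H-1 with Group H-6.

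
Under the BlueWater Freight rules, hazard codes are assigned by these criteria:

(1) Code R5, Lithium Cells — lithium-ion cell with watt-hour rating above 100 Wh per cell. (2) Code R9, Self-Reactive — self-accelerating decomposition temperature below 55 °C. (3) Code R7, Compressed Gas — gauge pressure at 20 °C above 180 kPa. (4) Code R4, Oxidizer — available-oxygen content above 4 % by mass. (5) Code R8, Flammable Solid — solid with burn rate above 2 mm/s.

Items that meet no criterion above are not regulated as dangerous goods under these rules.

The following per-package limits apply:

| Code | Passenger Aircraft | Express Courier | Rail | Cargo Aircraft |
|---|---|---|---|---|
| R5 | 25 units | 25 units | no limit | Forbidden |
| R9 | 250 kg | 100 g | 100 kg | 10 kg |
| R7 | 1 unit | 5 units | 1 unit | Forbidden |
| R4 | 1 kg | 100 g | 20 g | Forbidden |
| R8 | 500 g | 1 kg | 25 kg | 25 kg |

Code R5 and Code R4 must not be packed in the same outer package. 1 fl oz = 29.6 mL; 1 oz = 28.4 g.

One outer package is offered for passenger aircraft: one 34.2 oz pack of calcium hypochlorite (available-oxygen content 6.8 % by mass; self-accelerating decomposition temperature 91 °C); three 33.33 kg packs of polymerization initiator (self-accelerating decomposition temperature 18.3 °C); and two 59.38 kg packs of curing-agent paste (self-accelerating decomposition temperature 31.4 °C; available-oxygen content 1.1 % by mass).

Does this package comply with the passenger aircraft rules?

Available-oxygen content 6.8 % by mass meets the Code R4 criterion (Oxidizer), so the calcium hypochlorite is Code R4.
Polymerization initiator: self-accelerating decomposition temperature 18.3 °C < 55 °C → Code R9 (Self-Reactive).
With self-accelerating decomposition temperature 31.4 °C (< 55 °C), the curing-agent paste falls in Code R9.
Total Code R9: (three 33.33 kg packs = 99.99 kg) + (two 59.38 kg packs = 118.76 kg) = 218.75 kg.
That is within the Code R9 passenger aircraft limit of 250 kg.
Code R4 quantity: one 34.2 oz pack = 971.28 g.
971.28 g ≤ 1 kg (passenger aircraft limit, Code R4) — within limit.
The segregation rule (Code R5 with Code R4) does not apply to Code R9 with Code R4.
Every hazard code is within its passenger aircraft limit and no segregation rule is violated.

Yes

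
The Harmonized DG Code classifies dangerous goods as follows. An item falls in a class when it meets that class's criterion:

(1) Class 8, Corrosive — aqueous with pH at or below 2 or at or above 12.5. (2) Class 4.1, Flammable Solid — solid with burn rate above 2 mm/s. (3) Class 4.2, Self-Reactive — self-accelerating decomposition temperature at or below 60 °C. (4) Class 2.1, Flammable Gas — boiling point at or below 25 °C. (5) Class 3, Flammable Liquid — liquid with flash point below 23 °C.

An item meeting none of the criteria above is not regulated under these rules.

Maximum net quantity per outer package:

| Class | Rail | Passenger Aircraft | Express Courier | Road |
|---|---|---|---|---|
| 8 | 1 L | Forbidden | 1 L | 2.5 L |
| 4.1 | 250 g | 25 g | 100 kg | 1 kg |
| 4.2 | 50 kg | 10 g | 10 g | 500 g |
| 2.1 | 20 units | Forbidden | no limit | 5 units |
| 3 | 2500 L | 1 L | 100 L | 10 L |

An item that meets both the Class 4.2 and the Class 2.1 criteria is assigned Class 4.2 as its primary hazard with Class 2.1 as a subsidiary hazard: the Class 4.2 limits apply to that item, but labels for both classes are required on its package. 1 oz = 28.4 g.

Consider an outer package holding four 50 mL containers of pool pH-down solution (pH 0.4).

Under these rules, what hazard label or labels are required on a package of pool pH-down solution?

pH 0.4 meets the Class 8 criterion (Corrosive), so the pool pH-down solution is Class 8.
Only the Class 8 label is required.

Class 8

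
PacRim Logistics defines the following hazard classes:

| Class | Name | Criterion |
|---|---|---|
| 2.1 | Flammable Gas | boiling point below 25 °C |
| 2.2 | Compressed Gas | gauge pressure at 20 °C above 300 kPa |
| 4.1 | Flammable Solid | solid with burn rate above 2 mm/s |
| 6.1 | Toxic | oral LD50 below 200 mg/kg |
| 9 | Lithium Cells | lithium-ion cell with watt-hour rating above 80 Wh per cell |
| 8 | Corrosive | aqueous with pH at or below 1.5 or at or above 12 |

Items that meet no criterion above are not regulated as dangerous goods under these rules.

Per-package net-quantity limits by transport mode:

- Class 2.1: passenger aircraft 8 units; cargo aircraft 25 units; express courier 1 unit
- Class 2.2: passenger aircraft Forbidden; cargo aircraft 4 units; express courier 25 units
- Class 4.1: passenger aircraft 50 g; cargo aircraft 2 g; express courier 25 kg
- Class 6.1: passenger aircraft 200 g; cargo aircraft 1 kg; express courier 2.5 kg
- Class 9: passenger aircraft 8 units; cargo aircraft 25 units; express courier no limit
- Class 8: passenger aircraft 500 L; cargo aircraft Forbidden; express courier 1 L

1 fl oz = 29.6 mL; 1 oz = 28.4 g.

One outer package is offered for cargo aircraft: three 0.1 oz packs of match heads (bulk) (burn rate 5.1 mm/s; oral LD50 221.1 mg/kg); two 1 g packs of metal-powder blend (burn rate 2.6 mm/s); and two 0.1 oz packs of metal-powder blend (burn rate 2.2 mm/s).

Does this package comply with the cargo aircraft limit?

No

The match heads (bulk) have burn rate 5.1 mm/s, which is > 2 mm/s, so they are Class 4.1 (Flammable Solid).
The metal-powder blend has burn rate 2.6 mm/s, which is > 2 mm/s, so it is Class 4.1 (Flammable Solid).
Burn rate 2.2 mm/s meets the Class 4.1 criterion (Flammable Solid), so the metal-powder blend is Class 4.1.
Class 4.1 net quantity: (three 0.1 oz packs = 8.52 g) + (two 1 g packs = 2 g) + (two 0.1 oz packs = 5.68 g) = 16.2 g.
That exceeds the Class 4.1 cargo aircraft limit of 2 g.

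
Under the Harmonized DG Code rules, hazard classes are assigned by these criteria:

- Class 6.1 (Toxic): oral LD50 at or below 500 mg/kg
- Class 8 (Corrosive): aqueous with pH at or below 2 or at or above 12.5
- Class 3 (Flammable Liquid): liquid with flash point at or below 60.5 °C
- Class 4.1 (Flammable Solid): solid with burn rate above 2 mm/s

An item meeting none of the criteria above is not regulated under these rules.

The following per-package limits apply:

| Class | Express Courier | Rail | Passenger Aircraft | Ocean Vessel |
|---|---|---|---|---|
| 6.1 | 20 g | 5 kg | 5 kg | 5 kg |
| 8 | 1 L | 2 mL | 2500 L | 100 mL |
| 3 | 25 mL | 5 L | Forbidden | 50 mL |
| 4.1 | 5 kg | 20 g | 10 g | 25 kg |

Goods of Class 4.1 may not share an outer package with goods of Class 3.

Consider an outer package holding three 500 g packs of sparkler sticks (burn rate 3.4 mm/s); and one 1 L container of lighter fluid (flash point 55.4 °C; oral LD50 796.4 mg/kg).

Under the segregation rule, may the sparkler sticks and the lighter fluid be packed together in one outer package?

The sparkler sticks have burn rate 3.4 mm/s, which is > 2 mm/s, so they are Class 4.1 (Flammable Solid).
Lighter fluid: flash point 55.4 °C ≤ 60.5 °C → Class 3 (Flammable Liquid).
Class 4.1 and Class 3 may not share an outer package.

No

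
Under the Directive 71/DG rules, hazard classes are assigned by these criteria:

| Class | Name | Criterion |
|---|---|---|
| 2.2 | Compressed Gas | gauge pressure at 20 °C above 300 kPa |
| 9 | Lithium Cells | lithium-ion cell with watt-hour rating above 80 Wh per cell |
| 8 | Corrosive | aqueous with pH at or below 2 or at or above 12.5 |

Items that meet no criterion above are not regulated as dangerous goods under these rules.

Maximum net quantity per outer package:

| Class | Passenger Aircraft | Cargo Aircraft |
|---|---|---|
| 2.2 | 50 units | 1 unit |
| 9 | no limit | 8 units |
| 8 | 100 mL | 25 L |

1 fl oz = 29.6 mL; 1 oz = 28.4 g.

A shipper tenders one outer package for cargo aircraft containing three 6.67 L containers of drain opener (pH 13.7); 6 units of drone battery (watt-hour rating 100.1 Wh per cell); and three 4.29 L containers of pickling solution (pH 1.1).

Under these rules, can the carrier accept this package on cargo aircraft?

No

The drain opener has pH 13.7, which is ≥ 12.5, so it is Class 8 (Corrosive).
Watt-hour rating 100.1 Wh per cell meets the Class 9 criterion (Lithium Cells), so the drone battery is Class 9.
pH 1.1 meets the Class 8 criterion (Corrosive), so the pickling solution is Class 8.
Class 8 net quantity: (three 6.67 L containers = 20.01 L) + (three 4.29 L containers = 12.87 L) = 32.88 L.
32.88 L exceeds the cargo aircraft limit of 25 L for Class 8.
Class 9 quantity: 6 units.
6 units is within the cargo aircraft limit of 8 units for Class 9.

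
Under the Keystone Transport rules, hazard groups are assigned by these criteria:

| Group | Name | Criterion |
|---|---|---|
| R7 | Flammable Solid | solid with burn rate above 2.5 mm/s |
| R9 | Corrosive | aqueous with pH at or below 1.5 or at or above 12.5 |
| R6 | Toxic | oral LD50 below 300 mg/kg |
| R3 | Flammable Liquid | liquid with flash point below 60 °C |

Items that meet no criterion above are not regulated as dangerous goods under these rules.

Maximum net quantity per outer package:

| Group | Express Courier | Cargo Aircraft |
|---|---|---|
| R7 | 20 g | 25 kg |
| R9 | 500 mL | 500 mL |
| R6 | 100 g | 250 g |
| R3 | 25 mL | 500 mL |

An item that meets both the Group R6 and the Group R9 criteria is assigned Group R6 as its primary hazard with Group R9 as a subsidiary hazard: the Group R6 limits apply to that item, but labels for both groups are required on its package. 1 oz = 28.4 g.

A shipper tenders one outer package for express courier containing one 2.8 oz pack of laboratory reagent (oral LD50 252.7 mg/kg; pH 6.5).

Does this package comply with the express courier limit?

Yes

With oral LD50 252.7 mg/kg (< 300 mg/kg), the laboratory reagent falls in Group R6.
Group R6 quantity: one 2.8 oz pack = 79.52 g.
79.52 g ≤ 100 g (express courier limit, Group R6) — within limit.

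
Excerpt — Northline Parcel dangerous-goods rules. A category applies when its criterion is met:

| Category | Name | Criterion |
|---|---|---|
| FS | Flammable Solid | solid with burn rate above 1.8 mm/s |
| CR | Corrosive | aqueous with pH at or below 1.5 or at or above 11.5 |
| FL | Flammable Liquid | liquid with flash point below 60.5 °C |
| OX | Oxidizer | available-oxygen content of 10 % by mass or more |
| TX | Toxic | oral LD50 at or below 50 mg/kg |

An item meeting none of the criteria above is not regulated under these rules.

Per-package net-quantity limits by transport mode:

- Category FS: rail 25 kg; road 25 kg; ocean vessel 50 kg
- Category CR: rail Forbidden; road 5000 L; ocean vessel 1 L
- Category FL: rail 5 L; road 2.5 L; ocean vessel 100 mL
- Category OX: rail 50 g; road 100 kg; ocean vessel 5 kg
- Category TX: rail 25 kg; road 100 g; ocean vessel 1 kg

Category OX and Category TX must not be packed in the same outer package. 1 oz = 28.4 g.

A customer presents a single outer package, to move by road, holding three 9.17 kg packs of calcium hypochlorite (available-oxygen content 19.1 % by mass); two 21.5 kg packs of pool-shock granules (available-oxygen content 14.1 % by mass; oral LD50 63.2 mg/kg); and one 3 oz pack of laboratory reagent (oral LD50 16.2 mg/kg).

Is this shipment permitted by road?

With available-oxygen content 19.1 % by mass (≥ 10 % by mass), the calcium hypochlorite falls in Category OX.
Available-oxygen content 14.1 % by mass meets the Category OX criterion (Oxidizer), so the pool-shock granules are Category OX.
Oral LD50 16.2 mg/kg meets the Category TX criterion (Toxic), so the laboratory reagent is Category TX.
Total Category OX: (three 9.17 kg packs = 27.51 kg) + (two 21.5 kg packs = 43 kg) = 70.51 kg.
That is within the Category OX road limit of 100 kg.
Category TX quantity: one 3 oz pack = 85.2 g.
That is within the Category TX road limit of 100 g.
Category OX and Category TX may not share an outer package.

No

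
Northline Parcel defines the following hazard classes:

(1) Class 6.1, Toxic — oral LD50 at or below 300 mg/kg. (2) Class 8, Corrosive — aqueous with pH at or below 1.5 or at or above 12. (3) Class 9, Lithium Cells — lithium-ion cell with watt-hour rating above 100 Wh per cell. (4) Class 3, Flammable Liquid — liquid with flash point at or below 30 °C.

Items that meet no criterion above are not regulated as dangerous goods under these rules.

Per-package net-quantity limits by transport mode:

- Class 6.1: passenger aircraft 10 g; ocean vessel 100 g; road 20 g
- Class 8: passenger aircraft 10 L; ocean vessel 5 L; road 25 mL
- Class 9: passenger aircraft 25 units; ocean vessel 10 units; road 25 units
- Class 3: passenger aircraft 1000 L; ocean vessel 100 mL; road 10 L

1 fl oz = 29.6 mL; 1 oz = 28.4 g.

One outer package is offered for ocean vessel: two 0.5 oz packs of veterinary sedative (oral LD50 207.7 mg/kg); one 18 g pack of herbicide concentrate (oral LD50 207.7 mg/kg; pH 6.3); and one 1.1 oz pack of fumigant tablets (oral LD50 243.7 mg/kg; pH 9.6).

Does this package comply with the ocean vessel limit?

Veterinary sedative: oral LD50 207.7 mg/kg ≤ 300 mg/kg → Class 6.1 (Toxic).
Oral LD50 207.7 mg/kg meets the Class 6.1 criterion (Toxic), so the herbicide concentrate is Class 6.1.
Oral LD50 243.7 mg/kg meets the Class 6.1 criterion (Toxic), so the fumigant tablets are Class 6.1.
Class 6.1 net quantity: (two 0.5 oz packs = 28.4 g) + 18 g + (one 1.1 oz pack = 31.24 g) = 77.64 g.
77.64 g is within the ocean vessel limit of 100 g for Class 6.1.

Yes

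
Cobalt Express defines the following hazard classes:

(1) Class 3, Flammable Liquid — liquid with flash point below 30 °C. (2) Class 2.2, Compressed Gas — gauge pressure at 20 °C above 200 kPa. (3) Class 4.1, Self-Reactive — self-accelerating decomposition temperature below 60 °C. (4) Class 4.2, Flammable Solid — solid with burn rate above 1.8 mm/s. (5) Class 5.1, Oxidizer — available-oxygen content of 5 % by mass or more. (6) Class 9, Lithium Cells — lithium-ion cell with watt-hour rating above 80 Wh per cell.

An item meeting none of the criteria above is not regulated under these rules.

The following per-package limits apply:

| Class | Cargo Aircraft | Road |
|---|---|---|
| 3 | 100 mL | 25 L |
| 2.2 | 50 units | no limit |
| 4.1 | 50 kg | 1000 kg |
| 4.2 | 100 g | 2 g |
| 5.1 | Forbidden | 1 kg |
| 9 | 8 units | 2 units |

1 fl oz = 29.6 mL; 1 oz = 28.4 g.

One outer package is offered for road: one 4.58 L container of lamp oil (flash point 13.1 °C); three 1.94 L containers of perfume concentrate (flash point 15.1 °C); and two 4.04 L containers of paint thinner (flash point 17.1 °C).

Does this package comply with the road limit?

Flash point 13.1 °C meets the Class 3 criterion (Flammable Liquid), so the lamp oil is Class 3.
With flash point 15.1 °C (< 30 °C), the perfume concentrate falls in Class 3.
Paint thinner: flash point 17.1 °C < 30 °C → Class 3 (Flammable Liquid).
Total Class 3: 4.58 L + (three 1.94 L containers = 5.82 L) + (two 4.04 L containers = 8.08 L) = 18.48 L.
18.48 L ≤ 25 L (road limit, Class 3) — within limit.

Yes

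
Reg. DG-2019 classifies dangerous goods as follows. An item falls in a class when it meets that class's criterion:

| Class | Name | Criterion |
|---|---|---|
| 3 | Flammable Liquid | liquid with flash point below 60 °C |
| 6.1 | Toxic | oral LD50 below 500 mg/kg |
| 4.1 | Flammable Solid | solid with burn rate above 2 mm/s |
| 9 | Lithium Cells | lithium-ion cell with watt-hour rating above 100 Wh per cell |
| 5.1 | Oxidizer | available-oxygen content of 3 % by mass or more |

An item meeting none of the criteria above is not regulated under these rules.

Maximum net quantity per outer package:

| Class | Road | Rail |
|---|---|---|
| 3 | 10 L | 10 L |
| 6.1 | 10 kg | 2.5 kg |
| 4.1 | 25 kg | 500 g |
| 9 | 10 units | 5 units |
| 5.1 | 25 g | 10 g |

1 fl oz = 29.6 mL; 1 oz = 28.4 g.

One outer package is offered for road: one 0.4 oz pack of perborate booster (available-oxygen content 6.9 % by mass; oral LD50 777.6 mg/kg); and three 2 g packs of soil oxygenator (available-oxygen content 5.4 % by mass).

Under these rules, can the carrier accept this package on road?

Available-oxygen content 6.9 % by mass meets the Class 5.1 criterion (Oxidizer), so the perborate booster is Class 5.1.
With available-oxygen content 5.4 % by mass (≥ 3 % by mass), the soil oxygenator falls in Class 5.1.
Class 5.1 net quantity: (one 0.4 oz pack = 11.36 g) + (three 2 g packs = 6 g) = 17.36 g.
17.36 g ≤ 25 g (road limit, Class 5.1) — within limit.

Yes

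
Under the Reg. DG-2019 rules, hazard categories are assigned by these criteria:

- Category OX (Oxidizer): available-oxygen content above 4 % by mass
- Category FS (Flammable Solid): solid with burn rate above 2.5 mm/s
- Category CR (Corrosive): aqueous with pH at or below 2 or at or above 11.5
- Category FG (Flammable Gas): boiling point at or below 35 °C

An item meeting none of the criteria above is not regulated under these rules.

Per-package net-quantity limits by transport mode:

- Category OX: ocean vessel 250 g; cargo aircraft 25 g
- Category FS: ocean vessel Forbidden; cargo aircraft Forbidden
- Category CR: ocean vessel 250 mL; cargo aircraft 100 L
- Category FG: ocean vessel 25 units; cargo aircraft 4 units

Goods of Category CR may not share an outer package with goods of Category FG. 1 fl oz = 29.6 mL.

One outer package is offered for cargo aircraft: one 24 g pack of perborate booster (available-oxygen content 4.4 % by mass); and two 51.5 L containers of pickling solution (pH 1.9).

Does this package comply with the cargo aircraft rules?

No

With available-oxygen content 4.4 % by mass (> 4 % by mass), the perborate booster falls in Category OX.
pH 1.9 meets the Category CR criterion (Corrosive), so the pickling solution is Category CR.
Category CR quantity: two 51.5 L containers = 103 L.
103 L > 100 L (cargo aircraft limit, Category CR) — over the limit.
Category OX quantity: 24 g.
24 g is within the cargo aircraft limit of 25 g for Category OX.
The segregation rule (Category CR with Category FG) does not apply to Category CR with Category OX.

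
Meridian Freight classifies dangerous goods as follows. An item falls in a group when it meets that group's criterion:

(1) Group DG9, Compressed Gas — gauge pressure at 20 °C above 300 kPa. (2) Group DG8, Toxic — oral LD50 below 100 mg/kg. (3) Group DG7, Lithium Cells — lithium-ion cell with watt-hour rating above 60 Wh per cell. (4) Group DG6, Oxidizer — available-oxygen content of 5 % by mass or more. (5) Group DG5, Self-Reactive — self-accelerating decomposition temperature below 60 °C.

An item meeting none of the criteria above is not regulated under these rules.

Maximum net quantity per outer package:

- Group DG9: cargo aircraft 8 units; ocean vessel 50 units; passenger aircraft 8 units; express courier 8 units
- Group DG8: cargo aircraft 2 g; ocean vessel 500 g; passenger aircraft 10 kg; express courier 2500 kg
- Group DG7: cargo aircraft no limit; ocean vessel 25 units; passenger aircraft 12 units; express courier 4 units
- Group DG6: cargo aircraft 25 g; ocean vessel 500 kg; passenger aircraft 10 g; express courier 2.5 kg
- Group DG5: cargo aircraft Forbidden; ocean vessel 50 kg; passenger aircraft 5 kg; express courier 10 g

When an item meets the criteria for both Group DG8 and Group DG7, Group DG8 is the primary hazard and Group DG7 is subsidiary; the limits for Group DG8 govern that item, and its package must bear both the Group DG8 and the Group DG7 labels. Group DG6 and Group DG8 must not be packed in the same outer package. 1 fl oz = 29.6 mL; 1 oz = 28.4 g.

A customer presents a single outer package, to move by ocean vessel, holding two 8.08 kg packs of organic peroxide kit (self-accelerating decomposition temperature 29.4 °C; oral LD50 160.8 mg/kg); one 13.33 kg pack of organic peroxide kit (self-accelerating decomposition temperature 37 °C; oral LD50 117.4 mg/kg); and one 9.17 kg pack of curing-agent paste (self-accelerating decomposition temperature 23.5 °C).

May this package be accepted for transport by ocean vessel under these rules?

Organic peroxide kit: self-accelerating decomposition temperature 29.4 °C < 60 °C → Group DG5 (Self-Reactive).
The organic peroxide kit has self-accelerating decomposition temperature 37 °C, which is < 60 °C, so it is Group DG5 (Self-Reactive).
The curing-agent paste has self-accelerating decomposition temperature 23.5 °C, which is < 60 °C, so it is Group DG5 (Self-Reactive).
Group DG5 net quantity: (two 8.08 kg packs = 16.16 kg) + 13.33 kg + 9.17 kg = 38.66 kg.
38.66 kg ≤ 50 kg (ocean vessel limit, Group DG5) — within limit.

Yes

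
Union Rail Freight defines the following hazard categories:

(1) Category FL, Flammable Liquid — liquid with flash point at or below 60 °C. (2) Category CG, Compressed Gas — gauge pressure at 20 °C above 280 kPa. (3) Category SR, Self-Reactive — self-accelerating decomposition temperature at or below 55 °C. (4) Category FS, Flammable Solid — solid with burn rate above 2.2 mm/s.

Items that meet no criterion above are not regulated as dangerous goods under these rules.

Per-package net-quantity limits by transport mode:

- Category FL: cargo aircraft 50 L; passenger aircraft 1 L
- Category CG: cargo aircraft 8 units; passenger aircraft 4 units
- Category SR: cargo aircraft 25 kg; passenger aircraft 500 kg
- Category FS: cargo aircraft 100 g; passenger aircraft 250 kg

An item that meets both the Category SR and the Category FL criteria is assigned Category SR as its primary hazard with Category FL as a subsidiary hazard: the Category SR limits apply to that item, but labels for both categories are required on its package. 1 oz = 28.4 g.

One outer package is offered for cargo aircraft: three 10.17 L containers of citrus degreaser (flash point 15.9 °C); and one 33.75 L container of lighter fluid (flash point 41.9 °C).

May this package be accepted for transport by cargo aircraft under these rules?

With flash point 15.9 °C (≤ 60 °C), the citrus degreaser falls in Category FL.
With flash point 41.9 °C (≤ 60 °C), the lighter fluid falls in Category FL.
Category FL net quantity: (three 10.17 L containers = 30.51 L) + 33.75 L = 64.26 L.
64.26 L > 50 L (cargo aircraft limit, Category FL) — over the limit.

No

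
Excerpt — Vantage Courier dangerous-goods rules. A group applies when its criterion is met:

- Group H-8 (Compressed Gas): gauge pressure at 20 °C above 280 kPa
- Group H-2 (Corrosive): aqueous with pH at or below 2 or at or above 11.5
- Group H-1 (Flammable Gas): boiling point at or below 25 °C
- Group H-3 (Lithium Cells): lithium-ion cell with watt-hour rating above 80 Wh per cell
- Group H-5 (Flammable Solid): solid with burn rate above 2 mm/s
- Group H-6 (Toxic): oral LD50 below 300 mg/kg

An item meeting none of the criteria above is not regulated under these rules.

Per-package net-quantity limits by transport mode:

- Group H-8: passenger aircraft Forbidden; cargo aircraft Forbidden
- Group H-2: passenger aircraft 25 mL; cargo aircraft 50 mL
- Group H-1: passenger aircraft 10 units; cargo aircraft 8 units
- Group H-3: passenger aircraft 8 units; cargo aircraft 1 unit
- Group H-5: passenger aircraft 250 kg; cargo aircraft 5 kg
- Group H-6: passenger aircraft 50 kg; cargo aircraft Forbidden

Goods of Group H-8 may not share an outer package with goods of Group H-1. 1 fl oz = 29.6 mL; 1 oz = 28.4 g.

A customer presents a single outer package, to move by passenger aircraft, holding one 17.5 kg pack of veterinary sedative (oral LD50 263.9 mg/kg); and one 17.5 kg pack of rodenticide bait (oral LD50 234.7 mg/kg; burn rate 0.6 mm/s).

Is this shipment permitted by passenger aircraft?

Yes

With oral LD50 263.9 mg/kg (< 300 mg/kg), the veterinary sedative falls in Group H-6.
The rodenticide bait has oral LD50 234.7 mg/kg, which is < 300 mg/kg, so it is Group H-6 (Toxic).
Group H-6 net quantity: 17.5 kg + 17.5 kg = 35 kg.
35 kg ≤ 50 kg (passenger aircraft limit, Group H-6) — within limit.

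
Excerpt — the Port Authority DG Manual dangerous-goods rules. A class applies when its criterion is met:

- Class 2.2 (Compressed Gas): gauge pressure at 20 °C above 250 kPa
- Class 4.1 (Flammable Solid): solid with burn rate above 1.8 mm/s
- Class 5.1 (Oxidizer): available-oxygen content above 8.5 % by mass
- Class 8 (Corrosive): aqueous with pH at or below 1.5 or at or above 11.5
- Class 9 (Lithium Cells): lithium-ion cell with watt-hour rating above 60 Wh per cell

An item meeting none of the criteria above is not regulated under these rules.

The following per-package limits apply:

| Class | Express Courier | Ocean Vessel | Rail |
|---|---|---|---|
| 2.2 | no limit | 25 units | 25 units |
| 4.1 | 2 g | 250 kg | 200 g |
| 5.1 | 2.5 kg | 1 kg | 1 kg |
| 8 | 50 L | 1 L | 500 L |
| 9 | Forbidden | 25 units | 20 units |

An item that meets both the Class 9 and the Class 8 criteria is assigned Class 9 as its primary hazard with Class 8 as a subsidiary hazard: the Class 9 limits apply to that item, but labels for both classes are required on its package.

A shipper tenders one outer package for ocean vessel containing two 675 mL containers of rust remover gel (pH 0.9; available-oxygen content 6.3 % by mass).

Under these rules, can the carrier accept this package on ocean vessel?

The rust remover gel has pH 0.9, which is ≤ 1.5, so it is Class 8 (Corrosive).
Class 8 quantity: two 675 mL containers = 1.35 L.
That exceeds the Class 8 ocean vessel limit of 1 L.

No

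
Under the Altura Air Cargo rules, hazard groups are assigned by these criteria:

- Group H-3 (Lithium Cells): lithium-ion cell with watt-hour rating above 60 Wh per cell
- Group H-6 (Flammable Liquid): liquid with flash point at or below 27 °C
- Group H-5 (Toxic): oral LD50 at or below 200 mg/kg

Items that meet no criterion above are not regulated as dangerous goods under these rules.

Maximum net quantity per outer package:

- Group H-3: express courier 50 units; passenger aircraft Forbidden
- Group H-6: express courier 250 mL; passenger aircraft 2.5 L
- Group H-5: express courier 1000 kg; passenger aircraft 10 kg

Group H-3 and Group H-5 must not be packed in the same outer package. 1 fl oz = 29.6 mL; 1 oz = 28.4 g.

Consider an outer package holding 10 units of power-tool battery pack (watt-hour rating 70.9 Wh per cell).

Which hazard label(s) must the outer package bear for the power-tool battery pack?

With watt-hour rating 70.9 Wh per cell (> 60 Wh per cell), the power-tool battery pack falls in Group H-3.
Only the Group H-3 label is required.

Group H-3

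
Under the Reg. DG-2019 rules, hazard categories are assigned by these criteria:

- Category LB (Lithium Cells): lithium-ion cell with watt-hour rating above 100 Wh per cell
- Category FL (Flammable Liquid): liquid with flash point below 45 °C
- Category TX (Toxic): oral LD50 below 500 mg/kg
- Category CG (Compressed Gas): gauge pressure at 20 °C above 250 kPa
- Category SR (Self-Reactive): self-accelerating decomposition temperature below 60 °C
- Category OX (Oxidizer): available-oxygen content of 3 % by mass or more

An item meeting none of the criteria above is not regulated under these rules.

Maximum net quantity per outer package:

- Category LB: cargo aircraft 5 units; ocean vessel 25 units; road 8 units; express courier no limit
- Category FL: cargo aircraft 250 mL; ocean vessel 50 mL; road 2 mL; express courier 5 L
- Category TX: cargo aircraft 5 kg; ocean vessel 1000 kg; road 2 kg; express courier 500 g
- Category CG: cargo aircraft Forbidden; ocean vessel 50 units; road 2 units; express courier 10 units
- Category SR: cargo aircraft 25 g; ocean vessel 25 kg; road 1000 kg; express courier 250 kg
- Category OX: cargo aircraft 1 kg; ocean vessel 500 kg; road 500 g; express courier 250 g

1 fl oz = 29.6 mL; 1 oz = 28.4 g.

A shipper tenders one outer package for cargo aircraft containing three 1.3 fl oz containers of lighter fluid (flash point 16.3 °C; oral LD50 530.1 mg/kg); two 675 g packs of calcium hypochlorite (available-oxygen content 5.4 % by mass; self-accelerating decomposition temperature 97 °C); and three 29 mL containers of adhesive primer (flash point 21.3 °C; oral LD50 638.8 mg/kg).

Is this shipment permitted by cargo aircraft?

No

The lighter fluid has flash point 16.3 °C, which is < 45 °C, so it is Category FL (Flammable Liquid).
With available-oxygen content 5.4 % by mass (≥ 3 % by mass), the calcium hypochlorite falls in Category OX.
Adhesive primer: flash point 21.3 °C < 45 °C → Category FL (Flammable Liquid).
Category OX quantity: two 675 g packs = 1.35 kg.
1.35 kg exceeds the cargo aircraft limit of 1 kg for Category OX.
Total Category FL: (three 1.3 fl oz containers = 115.44 mL) + (three 29 mL containers = 87 mL) = 202.44 mL.
202.44 mL is within the cargo aircraft limit of 250 mL for Category FL.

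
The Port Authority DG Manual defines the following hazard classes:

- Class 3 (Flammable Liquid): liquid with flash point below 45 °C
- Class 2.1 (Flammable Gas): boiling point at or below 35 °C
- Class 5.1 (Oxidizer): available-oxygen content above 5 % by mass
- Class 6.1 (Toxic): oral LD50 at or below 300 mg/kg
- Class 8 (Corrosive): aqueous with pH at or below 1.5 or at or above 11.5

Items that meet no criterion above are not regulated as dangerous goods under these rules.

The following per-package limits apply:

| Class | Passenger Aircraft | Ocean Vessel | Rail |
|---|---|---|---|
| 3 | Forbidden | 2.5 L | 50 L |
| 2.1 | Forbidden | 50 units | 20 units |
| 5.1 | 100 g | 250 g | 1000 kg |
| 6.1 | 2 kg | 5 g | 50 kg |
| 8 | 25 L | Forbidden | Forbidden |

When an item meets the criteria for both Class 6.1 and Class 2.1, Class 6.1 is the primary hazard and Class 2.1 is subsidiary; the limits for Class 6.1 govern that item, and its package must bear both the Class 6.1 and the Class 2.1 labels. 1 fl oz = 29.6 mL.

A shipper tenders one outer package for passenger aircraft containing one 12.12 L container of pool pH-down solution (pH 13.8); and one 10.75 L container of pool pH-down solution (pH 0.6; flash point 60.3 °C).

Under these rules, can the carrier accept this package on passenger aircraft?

Yes

The pool pH-down solution has pH 13.8, which is ≥ 11.5, so it is Class 8 (Corrosive).
With pH 0.6 (≤ 1.5), the pool pH-down solution falls in Class 8.
Total Class 8: 12.12 L + 10.75 L = 22.87 L.
22.87 L ≤ 25 L (passenger aircraft limit, Class 8) — within limit.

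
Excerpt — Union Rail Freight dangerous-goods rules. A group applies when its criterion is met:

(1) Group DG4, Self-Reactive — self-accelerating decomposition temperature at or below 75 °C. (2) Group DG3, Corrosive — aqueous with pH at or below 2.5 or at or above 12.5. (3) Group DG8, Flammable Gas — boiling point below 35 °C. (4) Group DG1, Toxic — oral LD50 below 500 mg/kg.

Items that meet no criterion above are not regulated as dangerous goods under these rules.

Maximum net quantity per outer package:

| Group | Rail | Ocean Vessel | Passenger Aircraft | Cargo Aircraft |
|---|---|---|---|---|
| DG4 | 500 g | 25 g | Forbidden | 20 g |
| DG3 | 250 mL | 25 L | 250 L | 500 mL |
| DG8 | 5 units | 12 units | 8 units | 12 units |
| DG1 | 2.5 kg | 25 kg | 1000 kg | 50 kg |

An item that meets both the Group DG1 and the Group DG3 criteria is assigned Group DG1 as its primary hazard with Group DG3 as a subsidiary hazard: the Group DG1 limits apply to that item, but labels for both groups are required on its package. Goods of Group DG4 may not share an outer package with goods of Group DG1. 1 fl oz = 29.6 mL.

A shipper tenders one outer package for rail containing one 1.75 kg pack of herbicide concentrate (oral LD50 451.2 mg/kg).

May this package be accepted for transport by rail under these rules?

With oral LD50 451.2 mg/kg (< 500 mg/kg), the herbicide concentrate falls in Group DG1.
Group DG1 quantity: 1.75 kg.
1.75 kg is within the rail limit of 2.5 kg for Group DG1.

Yes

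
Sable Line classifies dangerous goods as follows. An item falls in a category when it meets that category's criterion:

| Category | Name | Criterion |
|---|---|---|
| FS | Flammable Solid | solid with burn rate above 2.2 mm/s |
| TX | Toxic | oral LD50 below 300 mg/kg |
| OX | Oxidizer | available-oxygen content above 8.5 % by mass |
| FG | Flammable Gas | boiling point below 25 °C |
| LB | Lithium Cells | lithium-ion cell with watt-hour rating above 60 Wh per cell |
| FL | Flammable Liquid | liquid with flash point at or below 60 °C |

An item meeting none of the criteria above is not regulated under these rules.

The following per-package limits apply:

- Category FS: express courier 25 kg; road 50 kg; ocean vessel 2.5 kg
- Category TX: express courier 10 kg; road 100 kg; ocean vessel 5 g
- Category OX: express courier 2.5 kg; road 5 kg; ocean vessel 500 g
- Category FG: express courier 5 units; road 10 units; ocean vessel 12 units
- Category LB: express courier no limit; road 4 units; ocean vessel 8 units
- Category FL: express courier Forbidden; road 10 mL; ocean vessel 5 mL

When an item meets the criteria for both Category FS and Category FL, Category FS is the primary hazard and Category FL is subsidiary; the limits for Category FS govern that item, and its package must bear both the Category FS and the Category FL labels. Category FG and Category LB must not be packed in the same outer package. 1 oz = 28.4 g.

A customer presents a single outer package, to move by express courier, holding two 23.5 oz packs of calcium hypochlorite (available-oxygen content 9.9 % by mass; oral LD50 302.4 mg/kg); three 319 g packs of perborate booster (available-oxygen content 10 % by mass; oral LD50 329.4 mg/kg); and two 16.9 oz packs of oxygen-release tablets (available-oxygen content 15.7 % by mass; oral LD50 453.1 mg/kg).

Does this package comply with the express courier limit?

No

With available-oxygen content 9.9 % by mass (> 8.5 % by mass), the calcium hypochlorite falls in Category OX.
Available-oxygen content 10 % by mass meets the Category OX criterion (Oxidizer), so the perborate booster is Category OX.
Available-oxygen content 15.7 % by mass meets the Category OX criterion (Oxidizer), so the oxygen-release tablets are Category OX.
Category OX net quantity: (two 23.5 oz packs = 1334.8 g) + (three 319 g packs = 957 g) + (two 16.9 oz packs = 959.92 g) = 3251.72 g.
3251.72 g exceeds the express courier limit of 2.5 kg for Category OX.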